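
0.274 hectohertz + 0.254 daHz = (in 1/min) 1 hectohertz = 100 Hz, so 0.274 hectohertz = 0.274 * 100 = 27.4 Hz. 1 daHz = 10 Hz, so 0.254 daHz = 0.254 * 10 = 2.54 Hz. Sum: 27.4 + 2.54 = 29.94 Hz. 1 1/min = 0.016666667 Hz, so 29.94 Hz = 29.94 / 0.016666667 = 1796.4 1/min ≈ 1796 1/min (4 s.f.). Final answer: 1796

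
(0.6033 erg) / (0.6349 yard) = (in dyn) 1 erg = 1e-07 J, so 0.6033 erg = 0.6033 * 1e-07 = 6.033e-08 J. 1 yard = 0.9144 m, so 0.6349 yard = 0.6349 * 0.9144 = 0.58055256 m. Combine: 6.033e-08 J / 0.58055256 m = 1.0391824e-07 N. 1 dyn = 1e-05 N, so 1.0391824e-07 N = 1.0391824e-07 / 1e-05 = 0.010391824 dyn ≈ 0.01039 dyn (4 s.f.). Final answer: 0.01039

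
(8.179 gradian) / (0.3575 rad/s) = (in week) 5.942e-07. Check: 1 gradian = 0.015707963 rad, so 8.179 gradian = 8.179 * 0.015707963 = 0.12847543 rad. 0.3575 rad/s is already in rad/s. Combine: 0.12847543 rad / 0.3575 rad/s = 0.35937184 s. 1 week = 604800 s, so 0.35937184 s = 0.35937184 / 604800 = 5.9419947e-07 week ≈ 5.942e-07 week (4 s.f.).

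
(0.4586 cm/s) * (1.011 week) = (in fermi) 2.804e+18. Check: 1 cm/s = 0.01 m/s, so 0.4586 cm/s = 0.4586 * 0.01 = 0.004586 m/s. 1 week = 604800 s, so 1.011 week = 1.011 * 604800 = 611452.8 s. Combine: 0.004586 m/s * 611452.8 s = 2804.1225 m. 1 fermi = 1e-15 m, so 2804.1225 m = 2804.1225 / 1e-15 = 2.8041225e+18 fermi ≈ 2.804e+18 fermi (4 s.f.).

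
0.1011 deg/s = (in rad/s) 0.001765. Check: 1 deg/s = 0.017453293 rad/s, so 0.1011 deg/s = 0.1011 * 0.017453293 = 0.0017645279 rad/s. Result: 0.0017645279 rad/s ≈ 0.001765 rad/s (4 s.f.).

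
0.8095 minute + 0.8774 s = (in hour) 0.01374. Check: 1 minute = 60 s, so 0.8095 minute = 0.8095 * 60 = 48.57 s. 0.8774 s is already in s. Sum: 48.57 + 0.8774 = 49.4474 s. 1 hour = 3600 s, so 49.4474 s = 49.4474 / 3600 = 0.013735389 hour ≈ 0.01374 hour (4 s.f.).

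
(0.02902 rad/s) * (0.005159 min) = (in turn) 0.00143. Check: 0.02902 rad/s is already in rad/s. 1 min = 60 s, so 0.005159 min = 0.005159 * 60 = 0.30954 s. Combine: 0.02902 rad/s * 0.30954 s = 0.0089828508 rad. 1 turn = 6.2831853 rad, so 0.0089828508 rad = 0.0089828508 / 6.2831853 = 0.0014296651 turn ≈ 0.00143 turn (4 s.f.).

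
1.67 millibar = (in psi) 0.02422. Check: 1 millibar = 100 Pa, so 1.67 millibar = 1.67 * 100 = 167 Pa. 1 psi = 6894.7573 Pa, so 167 Pa = 167 / 6894.7573 = 0.024221302 psi ≈ 0.02422 psi (4 s.f.).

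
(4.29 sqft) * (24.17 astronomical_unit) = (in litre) 1.441e+15. Check: 1 sqft = 0.09290304 m^2, so 4.29 sqft = 4.29 * 0.09290304 = 0.39855404 m^2. 1 astronomical_unit = 1.4959787e+11 m, so 24.17 astronomical_unit = 24.17 * 1.4959787e+11 = 3.6157805e+12 m. Combine: 0.39855404 m^2 * 3.6157805e+12 m = 1.4410839e+12 m^3. 1 litre = 0.001 m^3, so 1.4410839e+12 m^3 = 1.4410839e+12 / 0.001 = 1.4410839e+15 litre ≈ 1.441e+15 litre (4 s.f.).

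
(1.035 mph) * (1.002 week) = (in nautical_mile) 1 mph = 0.44704 m/s, so 1.035 mph = 1.035 * 0.44704 = 0.4626864 m/s. 1 week = 604800 s, so 1.002 week = 1.002 * 604800 = 606009.6 s. Combine: 0.4626864 m/s * 606009.6 s = 280392.4 m. 1 nautical_mile = 1852 m, so 280392.4 m = 280392.4 / 1852 = 151.39978 nautical_mile ≈ 151.4 nautical_mile (4 s.f.). Final answer: 151.4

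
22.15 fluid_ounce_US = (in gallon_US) 1 fluid_ounce_US = 2.957353e-05 m^3, so 22.15 fluid_ounce_US = 22.15 * 2.957353e-05 = 0.00065505368 m^3. 1 gallon_US = 0.0037854118 m^3, so 0.00065505368 m^3 = 0.00065505368 / 0.0037854118 = 0.17304687 gallon_US ≈ 0.173 gallon_US (4 s.f.). Final answer: 0.173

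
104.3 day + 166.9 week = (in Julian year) 3.484. Check: 1 day = 86400 s, so 104.3 day = 104.3 * 86400 = 9011520 s. 1 week = 604800 s, so 166.9 week = 166.9 * 604800 = 1.0094112e+08 s. Sum: 9011520 + 1.0094112e+08 = 1.0995264e+08 s. 1 Julian year = 31557600 s, so 1.0995264e+08 s = 1.0995264e+08 / 31557600 = 3.4841889 Julian year ≈ 3.484 Julian year (4 s.f.).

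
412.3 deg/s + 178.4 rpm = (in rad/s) 25.88. Check: 1 deg/s = 0.017453293 rad/s, so 412.3 deg/s = 412.3 * 0.017453293 = 7.1959925 rad/s. 1 rpm = 0.10471976 rad/s, so 178.4 rpm = 178.4 * 0.10471976 = 18.682004 rad/s. Sum: 7.1959925 + 18.682004 = 25.877997 rad/s. Result: 25.877997 rad/s ≈ 25.88 rad/s (4 s.f.).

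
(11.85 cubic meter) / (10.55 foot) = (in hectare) 11.85 cubic meter = 11.85 m^3. 1 foot = 0.3048 m, so 10.55 foot = 10.55 * 0.3048 = 3.21564 m. Combine: 11.85 m^3 / 3.21564 m = 3.685114 m^2. 1 hectare = 10000 m^2, so 3.685114 m^2 = 3.685114 / 10000 = 0.0003685114 hectare ≈ 0.0003685 hectare (4 s.f.). Final answer: 0.0003685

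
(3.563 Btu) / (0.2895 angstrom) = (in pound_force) 1 Btu = 1055.0559 J, so 3.563 Btu = 3.563 * 1055.0559 = 3759.164 J. 1 angstrom = 1e-10 m, so 0.2895 angstrom = 0.2895 * 1e-10 = 2.895e-11 m. Combine: 3759.164 J / 2.895e-11 m = 1.2985022e+14 N. 1 pound_force = 4.4482216 N, so 1.2985022e+14 N = 1.2985022e+14 / 4.4482216 = 2.9191492e+13 pound_force ≈ 2.919e+13 pound_force (4 s.f.). Final answer: 2.919e+13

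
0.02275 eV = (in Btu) 3.455e-24. Check: 1 eV = 1.6021766e-19 J, so 0.02275 eV = 0.02275 * 1.6021766e-19 = 3.6449518e-21 J. 1 Btu = 1055.0559 J, so 3.6449518e-21 J = 3.6449518e-21 / 1055.0559 = 3.4547478e-24 Btu ≈ 3.455e-24 Btu (4 s.f.).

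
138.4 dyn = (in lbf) 0.0003111. Check: 1 dyn = 1e-05 N, so 138.4 dyn = 138.4 * 1e-05 = 0.001384 N. 1 lbf = 4.4482216 N, so 0.001384 N = 0.001384 / 4.4482216 = 0.00031113558 lbf ≈ 0.0003111 lbf (4 s.f.).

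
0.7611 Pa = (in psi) 1 psi = 6894.7573 Pa, so 0.7611 Pa = 0.7611 / 6894.7573 = 0.00011038822 psi ≈ 0.0001104 psi (4 s.f.). Final answer: 0.0001104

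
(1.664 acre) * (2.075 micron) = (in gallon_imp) 1 acre = 4046.8564 m^2, so 1.664 acre = 1.664 * 4046.8564 = 6733.9691 m^2. 1 micron = 1e-06 m, so 2.075 micron = 2.075 * 1e-06 = 2.075e-06 m. Combine: 6733.9691 m^2 * 2.075e-06 m = 0.013972986 m^3. 1 gallon_imp = 0.00454609 m^3, so 0.013972986 m^3 = 0.013972986 / 0.00454609 = 3.0736272 gallon_imp ≈ 3.074 gallon_imp (4 s.f.). Final answer: 3.074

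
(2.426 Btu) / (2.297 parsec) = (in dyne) 3.611e-09. Check: 1 Btu = 1055.0559 J, so 2.426 Btu = 2.426 * 1055.0559 = 2559.5655 J. 1 parsec = 3.0856776e+16 m, so 2.297 parsec = 2.297 * 3.0856776e+16 = 7.0878014e+16 m. Combine: 2559.5655 J / 7.0878014e+16 m = 3.6112263e-14 N. 1 dyne = 1e-05 N, so 3.6112263e-14 N = 3.6112263e-14 / 1e-05 = 3.6112263e-09 dyne ≈ 3.611e-09 dyne (4 s.f.).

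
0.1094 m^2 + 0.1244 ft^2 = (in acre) 0.1094 m^2 is already in m^2. 1 ft^2 = 0.09290304 m^2, so 0.1244 ft^2 = 0.1244 * 0.09290304 = 0.011557138 m^2. Sum: 0.1094 + 0.011557138 = 0.12095714 m^2. 1 acre = 4046.8564 m^2, so 0.12095714 m^2 = 0.12095714 / 4046.8564 = 2.988916e-05 acre ≈ 2.989e-05 acre (4 s.f.). Final answer: 2.989e-05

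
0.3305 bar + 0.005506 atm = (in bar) 0.3361. Check: 1 bar = 100000 Pa, so 0.3305 bar = 0.3305 * 100000 = 33050 Pa. 1 atm = 101325 Pa, so 0.005506 atm = 0.005506 * 101325 = 557.89545 Pa. Sum: 33050 + 557.89545 = 33607.895 Pa. 1 bar = 100000 Pa, so 33607.895 Pa = 33607.895 / 100000 = 0.33607895 bar ≈ 0.3361 bar (4 s.f.).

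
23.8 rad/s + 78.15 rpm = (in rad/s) 23.8 rad/s is already in rad/s. 1 rpm = 0.10471976 rad/s, so 78.15 rpm = 78.15 * 0.10471976 = 8.1838489 rad/s. Sum: 23.8 + 8.1838489 = 31.983849 rad/s. Result: 31.983849 rad/s ≈ 31.98 rad/s (4 s.f.). Final answer: 31.98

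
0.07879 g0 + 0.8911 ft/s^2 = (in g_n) 1 g0 = 9.80665 m/s^2, so 0.07879 g0 = 0.07879 * 9.80665 = 0.77266595 m/s^2. 1 ft/s^2 = 0.3048 m/s^2, so 0.8911 ft/s^2 = 0.8911 * 0.3048 = 0.27160728 m/s^2. Sum: 0.77266595 + 0.27160728 = 1.0442732 m/s^2. 1 g_n = 9.80665 m/s^2, so 1.0442732 m/s^2 = 1.0442732 / 9.80665 = 0.10648623 g_n ≈ 0.1065 g_n (4 s.f.). Final answer: 0.1065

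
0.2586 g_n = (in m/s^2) 2.536. Check: 1 g_n = 9.80665 m/s^2, so 0.2586 g_n = 0.2586 * 9.80665 = 2.5359997 m/s^2. Result: 2.5359997 m/s^2 ≈ 2.536 m/s^2 (4 s.f.).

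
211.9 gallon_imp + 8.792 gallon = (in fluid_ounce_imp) 3.508e+04. Check: 1 gallon_imp = 0.00454609 m^3, so 211.9 gallon_imp = 211.9 * 0.00454609 = 0.96331647 m^3. 1 gallon = 0.0037854118 m^3, so 8.792 gallon = 8.792 * 0.0037854118 = 0.03328134 m^3. Sum: 0.96331647 + 0.03328134 = 0.99659781 m^3. 1 fluid_ounce_imp = 2.8413063e-05 m^3, so 0.99659781 m^3 = 0.99659781 / 2.8413063e-05 = 35075.339 fluid_ounce_imp ≈ 3.508e+04 fluid_ounce_imp (4 s.f.).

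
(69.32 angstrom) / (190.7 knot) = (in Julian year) 2.239e-18. Check: 1 angstrom = 1e-10 m, so 69.32 angstrom = 69.32 * 1e-10 = 6.932e-09 m. 1 knot = 0.51444444 m/s, so 190.7 knot = 190.7 * 0.51444444 = 98.104556 m/s. Combine: 6.932e-09 m / 98.104556 m/s = 7.0659308e-11 s. 1 Julian year = 31557600 s, so 7.0659308e-11 s = 7.0659308e-11 / 31557600 = 2.2390584e-18 Julian year ≈ 2.239e-18 Julian year (4 s.f.).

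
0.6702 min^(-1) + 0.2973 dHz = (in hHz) 1 min^(-1) = 0.016666667 Hz, so 0.6702 min^(-1) = 0.6702 * 0.016666667 = 0.01117 Hz. 1 dHz = 0.1 Hz, so 0.2973 dHz = 0.2973 * 0.1 = 0.02973 Hz. Sum: 0.01117 + 0.02973 = 0.0409 Hz. 1 hHz = 100 Hz, so 0.0409 Hz = 0.0409 / 100 = 0.000409 hHz. Final answer: 0.000409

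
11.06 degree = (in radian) 0.193. Check: 1 degree = 0.017453293 rad, so 11.06 degree = 11.06 * 0.017453293 = 0.19303342 rad. 0.19303342 rad = 0.19303342 radian ≈ 0.193 radian (4 s.f.).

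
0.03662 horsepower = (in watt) 1 horsepower = 745.69987 W, so 0.03662 horsepower = 0.03662 * 745.69987 = 27.307529 W. 27.307529 W = 27.307529 watt ≈ 27.31 watt (4 s.f.). Final answer: 27.31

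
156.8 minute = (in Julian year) 0.0002981. Check: 1 minute = 60 s, so 156.8 minute = 156.8 * 60 = 9408 s. 1 Julian year = 31557600 s, so 9408 s = 9408 / 31557600 = 0.00029812153 Julian year ≈ 0.0002981 Julian year (4 s.f.).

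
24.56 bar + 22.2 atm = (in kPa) 4705. Check: 1 bar = 100000 Pa, so 24.56 bar = 24.56 * 100000 = 2456000 Pa. 1 atm = 101325 Pa, so 22.2 atm = 22.2 * 101325 = 2249415 Pa. Sum: 2456000 + 2249415 = 4705415 Pa. 1 kPa = 1000 Pa, so 4705415 Pa = 4705415 / 1000 = 4705.415 kPa ≈ 4705 kPa (4 s.f.).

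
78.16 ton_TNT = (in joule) 3.27e+11. Check: 1 ton_TNT = 4.184e+09 J, so 78.16 ton_TNT = 78.16 * 4.184e+09 = 3.2702144e+11 J. 3.2702144e+11 J = 3.2702144e+11 joule ≈ 3.27e+11 joule (4 s.f.).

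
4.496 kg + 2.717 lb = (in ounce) 202.1. Check: 4.496 kg is already in kg. 1 lb = 0.45359237 kg, so 2.717 lb = 2.717 * 0.45359237 = 1.2324105 kg. Sum: 4.496 + 1.2324105 = 5.7284105 kg. 1 ounce = 0.028349523 kg, so 5.7284105 kg = 5.7284105 / 0.028349523 = 202.06373 ounce ≈ 202.1 ounce (4 s.f.).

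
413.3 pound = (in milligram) 1 pound = 0.45359237 kg, so 413.3 pound = 413.3 * 0.45359237 = 187.46973 kg. 1 milligram = 1e-06 kg, so 187.46973 kg = 187.46973 / 1e-06 = 1.8746973e+08 milligram ≈ 1.875e+08 milligram (4 s.f.). Final answer: 1.875e+08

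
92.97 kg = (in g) 1 g = 0.001 kg, so 92.97 kg = 92.97 / 0.001 = 92970 g ≈ 9.297e+04 g (4 s.f.). Final answer: 9.297e+04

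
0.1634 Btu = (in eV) 1 Btu = 1055.0559 J, so 0.1634 Btu = 0.1634 * 1055.0559 = 172.39613 J. 1 eV = 1.6021766e-19 J, so 172.39613 J = 172.39613 / 1.6021766e-19 = 1.076012e+21 eV ≈ 1.076e+21 eV (4 s.f.). Final answer: 1.076e+21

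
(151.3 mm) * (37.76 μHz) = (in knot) 1 mm = 0.001 m, so 151.3 mm = 151.3 * 0.001 = 0.1513 m. 1 μHz = 1e-06 Hz, so 37.76 μHz = 37.76 * 1e-06 = 3.776e-05 Hz. Combine: 0.1513 m * 3.776e-05 Hz = 5.713088e-06 m/s. 1 knot = 0.51444444 m/s, so 5.713088e-06 m/s = 5.713088e-06 / 0.51444444 = 1.1105355e-05 knot ≈ 1.111e-05 knot (4 s.f.). Final answer: 1.111e-05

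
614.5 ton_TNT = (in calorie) 6.145e+11. Check: 1 ton_TNT = 4.184e+09 J, so 614.5 ton_TNT = 614.5 * 4.184e+09 = 2.571068e+12 J. 1 calorie = 4.184 J, so 2.571068e+12 J = 2.571068e+12 / 4.184 = 6.145e+11 calorie.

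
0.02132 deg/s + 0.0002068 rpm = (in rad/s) 0.0003938. Check: 1 deg/s = 0.017453293 rad/s, so 0.02132 deg/s = 0.02132 * 0.017453293 = 0.0003721042 rad/s. 1 rpm = 0.10471976 rad/s, so 0.0002068 rpm = 0.0002068 * 0.10471976 = 2.1656045e-05 rad/s. Sum: 0.0003721042 + 2.1656045e-05 = 0.00039376024 rad/s. Result: 0.00039376024 rad/s ≈ 0.0003938 rad/s (4 s.f.).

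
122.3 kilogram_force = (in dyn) 1.199e+08. Check: 1 kilogram_force = 9.80665 N, so 122.3 kilogram_force = 122.3 * 9.80665 = 1199.3533 N. 1 dyn = 1e-05 N, so 1199.3533 N = 1199.3533 / 1e-05 = 1.1993533e+08 dyn ≈ 1.199e+08 dyn (4 s.f.).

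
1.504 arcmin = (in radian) 0.0004375. Check: 1 arcmin = 0.00029088821 rad, so 1.504 arcmin = 1.504 * 0.00029088821 = 0.00043749587 rad. 0.00043749587 rad = 0.00043749587 radian ≈ 0.0004375 radian (4 s.f.).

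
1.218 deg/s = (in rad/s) 1 deg/s = 0.017453293 rad/s, so 1.218 deg/s = 1.218 * 0.017453293 = 0.02125811 rad/s. Result: 0.02125811 rad/s ≈ 0.02126 rad/s (4 s.f.). Final answer: 0.02126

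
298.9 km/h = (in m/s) 83.03. Check: 1 km/h = 0.27777778 m/s, so 298.9 km/h = 298.9 * 0.27777778 = 83.027778 m/s. Result: 83.027778 m/s ≈ 83.03 m/s (4 s.f.).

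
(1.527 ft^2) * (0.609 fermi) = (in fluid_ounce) 1 ft^2 = 0.09290304 m^2, so 1.527 ft^2 = 1.527 * 0.09290304 = 0.14186294 m^2. 1 fermi = 1e-15 m, so 0.609 fermi = 0.609 * 1e-15 = 6.09e-16 m. Combine: 0.14186294 m^2 * 6.09e-16 m = 8.6394532e-17 m^3. 1 fluid_ounce = 2.957353e-05 m^3, so 8.6394532e-17 m^3 = 8.6394532e-17 / 2.957353e-05 = 2.9213467e-12 fluid_ounce ≈ 2.921e-12 fluid_ounce (4 s.f.). Final answer: 2.921e-12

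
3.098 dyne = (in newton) 1 dyne = 1e-05 N, so 3.098 dyne = 3.098 * 1e-05 = 3.098e-05 N. 3.098e-05 N = 3.098e-05 newton. Final answer: 3.098e-05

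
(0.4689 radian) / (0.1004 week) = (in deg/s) 0.4689 radian = 0.4689 rad. 1 week = 604800 s, so 0.1004 week = 0.1004 * 604800 = 60721.92 s. Combine: 0.4689 rad / 60721.92 s = 7.7220878e-06 rad/s. 1 deg/s = 0.017453293 rad/s, so 7.7220878e-06 rad/s = 7.7220878e-06 / 0.017453293 = 0.00044244304 deg/s ≈ 0.0004424 deg/s (4 s.f.). Final answer: 0.0004424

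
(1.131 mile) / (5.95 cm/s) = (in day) 0.3541. Check: 1 mile = 1609.344 m, so 1.131 mile = 1.131 * 1609.344 = 1820.1681 m. 1 cm/s = 0.01 m/s, so 5.95 cm/s = 5.95 * 0.01 = 0.0595 m/s. Combine: 1820.1681 m / 0.0595 m/s = 30591.06 s. 1 day = 86400 s, so 30591.06 s = 30591.06 / 86400 = 0.35406319 day ≈ 0.3541 day (4 s.f.).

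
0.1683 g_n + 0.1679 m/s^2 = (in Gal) 181.8. Check: 1 g_n = 9.80665 m/s^2, so 0.1683 g_n = 0.1683 * 9.80665 = 1.6504592 m/s^2. 0.1679 m/s^2 is already in m/s^2. Sum: 1.6504592 + 0.1679 = 1.8183592 m/s^2. 1 Gal = 0.01 m/s^2, so 1.8183592 m/s^2 = 1.8183592 / 0.01 = 181.83592 Gal ≈ 181.8 Gal (4 s.f.).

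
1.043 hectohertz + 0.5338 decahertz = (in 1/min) 1 hectohertz = 100 Hz, so 1.043 hectohertz = 1.043 * 100 = 104.3 Hz. 1 decahertz = 10 Hz, so 0.5338 decahertz = 0.5338 * 10 = 5.338 Hz. Sum: 104.3 + 5.338 = 109.638 Hz. 1 1/min = 0.016666667 Hz, so 109.638 Hz = 109.638 / 0.016666667 = 6578.28 1/min ≈ 6578 1/min (4 s.f.). Final answer: 6578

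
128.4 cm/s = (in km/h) 1 cm/s = 0.01 m/s, so 128.4 cm/s = 128.4 * 0.01 = 1.284 m/s. 1 km/h = 0.27777778 m/s, so 1.284 m/s = 1.284 / 0.27777778 = 4.6224 km/h ≈ 4.622 km/h (4 s.f.). Final answer: 4.622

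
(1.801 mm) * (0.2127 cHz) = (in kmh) 1 mm = 0.001 m, so 1.801 mm = 1.801 * 0.001 = 0.001801 m. 1 cHz = 0.01 Hz, so 0.2127 cHz = 0.2127 * 0.01 = 0.002127 Hz. Combine: 0.001801 m * 0.002127 Hz = 3.830727e-06 m/s. 1 kmh = 0.27777778 m/s, so 3.830727e-06 m/s = 3.830727e-06 / 0.27777778 = 1.3790617e-05 kmh ≈ 1.379e-05 kmh (4 s.f.). Final answer: 1.379e-05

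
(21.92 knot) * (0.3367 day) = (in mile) 203.8. Check: 1 knot = 0.51444444 m/s, so 21.92 knot = 21.92 * 0.51444444 = 11.276622 m/s. 1 day = 86400 s, so 0.3367 day = 0.3367 * 86400 = 29090.88 s. Combine: 11.276622 m/s * 29090.88 s = 328046.86 m. 1 mile = 1609.344 m, so 328046.86 m = 328046.86 / 1609.344 = 203.83887 mile ≈ 203.8 mile (4 s.f.).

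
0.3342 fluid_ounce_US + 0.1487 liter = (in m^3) 1 fluid_ounce_US = 2.957353e-05 m^3, so 0.3342 fluid_ounce_US = 0.3342 * 2.957353e-05 = 9.8834736e-06 m^3. 1 liter = 0.001 m^3, so 0.1487 liter = 0.1487 * 0.001 = 0.0001487 m^3. Sum: 9.8834736e-06 + 0.0001487 = 0.00015858347 m^3. Result: 0.00015858347 m^3 ≈ 0.0001586 m^3 (4 s.f.). Final answer: 0.0001586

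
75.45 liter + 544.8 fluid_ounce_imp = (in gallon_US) 1 liter = 0.001 m^3, so 75.45 liter = 75.45 * 0.001 = 0.07545 m^3. 1 fluid_ounce_imp = 2.8413063e-05 m^3, so 544.8 fluid_ounce_imp = 544.8 * 2.8413063e-05 = 0.015479436 m^3. Sum: 0.07545 + 0.015479436 = 0.090929436 m^3. 1 gallon_US = 0.0037854118 m^3, so 0.090929436 m^3 = 0.090929436 / 0.0037854118 = 24.021016 gallon_US ≈ 24.02 gallon_US (4 s.f.). Final answer: 24.02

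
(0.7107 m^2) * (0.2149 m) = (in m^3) 0.7107 m^2 is already in m^2. 0.2149 m is already in m. Combine: 0.7107 m^2 * 0.2149 m = 0.15272943 m^3. Result: 0.15272943 m^3 ≈ 0.1527 m^3 (4 s.f.). Final answer: 0.1527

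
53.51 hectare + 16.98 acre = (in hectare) 60.38. Check: 1 hectare = 10000 m^2, so 53.51 hectare = 53.51 * 10000 = 535100 m^2. 1 acre = 4046.8564 m^2, so 16.98 acre = 16.98 * 4046.8564 = 68715.622 m^2. Sum: 535100 + 68715.622 = 603815.62 m^2. 1 hectare = 10000 m^2, so 603815.62 m^2 = 603815.62 / 10000 = 60.381562 hectare ≈ 60.38 hectare (4 s.f.).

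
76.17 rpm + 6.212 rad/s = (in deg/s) 812.9. Check: 1 rpm = 0.10471976 rad/s, so 76.17 rpm = 76.17 * 0.10471976 = 7.9765037 rad/s. 6.212 rad/s is already in rad/s. Sum: 7.9765037 + 6.212 = 14.188504 rad/s. 1 deg/s = 0.017453293 rad/s, so 14.188504 rad/s = 14.188504 / 0.017453293 = 812.94138 deg/s ≈ 812.9 deg/s (4 s.f.).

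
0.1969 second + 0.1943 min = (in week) 0.1969 second = 0.1969 s. 1 min = 60 s, so 0.1943 min = 0.1943 * 60 = 11.658 s. Sum: 0.1969 + 11.658 = 11.8549 s. 1 week = 604800 s, so 11.8549 s = 11.8549 / 604800 = 1.9601356e-05 week ≈ 1.96e-05 week (4 s.f.). Final answer: 1.96e-05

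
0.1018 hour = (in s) 1 hour = 3600 s, so 0.1018 hour = 0.1018 * 3600 = 366.48 s. Result: 366.48 s ≈ 366.5 s (4 s.f.). Final answer: 366.5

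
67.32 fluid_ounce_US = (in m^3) 0.001991. Check: 1 fluid_ounce_US = 2.957353e-05 m^3, so 67.32 fluid_ounce_US = 67.32 * 2.957353e-05 = 0.00199089 m^3. Result: 0.00199089 m^3 ≈ 0.001991 m^3 (4 s.f.).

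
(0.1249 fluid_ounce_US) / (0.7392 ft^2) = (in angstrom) 1 fluid_ounce_US = 2.957353e-05 m^3, so 0.1249 fluid_ounce_US = 0.1249 * 2.957353e-05 = 3.6937338e-06 m^3. 1 ft^2 = 0.09290304 m^2, so 0.7392 ft^2 = 0.7392 * 0.09290304 = 0.068673927 m^2. Combine: 3.6937338e-06 m^3 / 0.068673927 m^2 = 5.3786553e-05 m. 1 angstrom = 1e-10 m, so 5.3786553e-05 m = 5.3786553e-05 / 1e-10 = 537865.53 angstrom ≈ 5.379e+05 angstrom (4 s.f.). Final answer: 5.379e+05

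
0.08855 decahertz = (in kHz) 0.0008855. Check: 1 decahertz = 10 Hz, so 0.08855 decahertz = 0.08855 * 10 = 0.8855 Hz. 1 kHz = 1000 Hz, so 0.8855 Hz = 0.8855 / 1000 = 0.0008855 kHz.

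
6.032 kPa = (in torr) 1 kPa = 1000 Pa, so 6.032 kPa = 6.032 * 1000 = 6032 Pa. 1 torr = 133.32237 Pa, so 6032 Pa = 6032 / 133.32237 = 45.243721 torr ≈ 45.24 torr (4 s.f.). Final answer: 45.24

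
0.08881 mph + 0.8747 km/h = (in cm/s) 28.27. Check: 1 mph = 0.44704 m/s, so 0.08881 mph = 0.08881 * 0.44704 = 0.039701622 m/s. 1 km/h = 0.27777778 m/s, so 0.8747 km/h = 0.8747 * 0.27777778 = 0.24297222 m/s. Sum: 0.039701622 + 0.24297222 = 0.28267384 m/s. 1 cm/s = 0.01 m/s, so 0.28267384 m/s = 0.28267384 / 0.01 = 28.267384 cm/s ≈ 28.27 cm/s (4 s.f.).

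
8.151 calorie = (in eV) 1 calorie = 4.184 J, so 8.151 calorie = 8.151 * 4.184 = 34.103784 J. 1 eV = 1.6021766e-19 J, so 34.103784 J = 34.103784 / 1.6021766e-19 = 2.1285908e+20 eV ≈ 2.129e+20 eV (4 s.f.). Final answer: 2.129e+20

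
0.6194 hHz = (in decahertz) 6.194. Check: 1 hHz = 100 Hz, so 0.6194 hHz = 0.6194 * 100 = 61.94 Hz. 1 decahertz = 10 Hz, so 61.94 Hz = 61.94 / 10 = 6.194 decahertz.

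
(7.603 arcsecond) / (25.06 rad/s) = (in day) 1 arcsecond = 4.8481368e-06 rad, so 7.603 arcsecond = 7.603 * 4.8481368e-06 = 3.6860384e-05 rad. 25.06 rad/s is already in rad/s. Combine: 3.6860384e-05 rad / 25.06 rad/s = 1.4708852e-06 s. 1 day = 86400 s, so 1.4708852e-06 s = 1.4708852e-06 / 86400 = 1.7024135e-11 day ≈ 1.702e-11 day (4 s.f.). Final answer: 1.702e-11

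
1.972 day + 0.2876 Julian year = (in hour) 2568. Check: 1 day = 86400 s, so 1.972 day = 1.972 * 86400 = 170380.8 s. 1 Julian year = 31557600 s, so 0.2876 Julian year = 0.2876 * 31557600 = 9075965.8 s. Sum: 170380.8 + 9075965.8 = 9246346.6 s. 1 hour = 3600 s, so 9246346.6 s = 9246346.6 / 3600 = 2568.4296 hour ≈ 2568 hour (4 s.f.).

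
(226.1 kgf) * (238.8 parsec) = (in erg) 1.634e+29. Check: 1 kgf = 9.80665 N, so 226.1 kgf = 226.1 * 9.80665 = 2217.2836 N. 1 parsec = 3.0856776e+16 m, so 238.8 parsec = 238.8 * 3.0856776e+16 = 7.3685981e+18 m. Combine: 2217.2836 N * 7.3685981e+18 m = 1.6338271e+22 J. 1 erg = 1e-07 J, so 1.6338271e+22 J = 1.6338271e+22 / 1e-07 = 1.6338271e+29 erg ≈ 1.634e+29 erg (4 s.f.).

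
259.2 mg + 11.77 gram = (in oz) 0.4243. Check: 1 mg = 1e-06 kg, so 259.2 mg = 259.2 * 1e-06 = 0.0002592 kg. 1 gram = 0.001 kg, so 11.77 gram = 11.77 * 0.001 = 0.01177 kg. Sum: 0.0002592 + 0.01177 = 0.0120292 kg. 1 oz = 0.028349523 kg, so 0.0120292 kg = 0.0120292 / 0.028349523 = 0.42431754 oz ≈ 0.4243 oz (4 s.f.).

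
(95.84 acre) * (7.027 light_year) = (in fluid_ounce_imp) 9.075e+26. Check: 1 acre = 4046.8564 m^2, so 95.84 acre = 95.84 * 4046.8564 = 387850.72 m^2. 1 light_year = 9.4607305e+15 m, so 7.027 light_year = 7.027 * 9.4607305e+15 = 6.6480553e+16 m. Combine: 387850.72 m^2 * 6.6480553e+16 m = 2.578453e+22 m^3. 1 fluid_ounce_imp = 2.8413063e-05 m^3, so 2.578453e+22 m^3 = 2.578453e+22 / 2.8413063e-05 = 9.074886e+26 fluid_ounce_imp ≈ 9.075e+26 fluid_ounce_imp (4 s.f.).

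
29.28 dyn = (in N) 1 dyn = 1e-05 N, so 29.28 dyn = 29.28 * 1e-05 = 0.0002928 N. Result: 0.0002928 N. Final answer: 0.0002928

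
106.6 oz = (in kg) 1 oz = 0.028349523 kg, so 106.6 oz = 106.6 * 0.028349523 = 3.0220592 kg. Result: 3.0220592 kg ≈ 3.022 kg (4 s.f.). Final answer: 3.022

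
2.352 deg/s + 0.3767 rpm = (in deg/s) 4.612. Check: 1 deg/s = 0.017453293 rad/s, so 2.352 deg/s = 2.352 * 0.017453293 = 0.041050144 rad/s. 1 rpm = 0.10471976 rad/s, so 0.3767 rpm = 0.3767 * 0.10471976 = 0.039447932 rad/s. Sum: 0.041050144 + 0.039447932 = 0.080498076 rad/s. 1 deg/s = 0.017453293 rad/s, so 0.080498076 rad/s = 0.080498076 / 0.017453293 = 4.6122 deg/s ≈ 4.612 deg/s (4 s.f.).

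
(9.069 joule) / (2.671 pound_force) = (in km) 9.069 joule = 9.069 J. 1 pound_force = 4.4482216 N, so 2.671 pound_force = 2.671 * 4.4482216 = 11.8812 N. Combine: 9.069 J / 11.8812 N = 0.76330674 m. 1 km = 1000 m, so 0.76330674 m = 0.76330674 / 1000 = 0.00076330674 km ≈ 0.0007633 km (4 s.f.). Final answer: 0.0007633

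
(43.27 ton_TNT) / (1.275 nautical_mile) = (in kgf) 7.818e+06. Check: 1 ton_TNT = 4.184e+09 J, so 43.27 ton_TNT = 43.27 * 4.184e+09 = 1.8104168e+11 J. 1 nautical_mile = 1852 m, so 1.275 nautical_mile = 1.275 * 1852 = 2361.3 m. Combine: 1.8104168e+11 J / 2361.3 m = 76670343 N. 1 kgf = 9.80665 N, so 76670343 N = 76670343 / 9.80665 = 7818199.1 kgf ≈ 7.818e+06 kgf (4 s.f.).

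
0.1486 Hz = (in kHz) 0.0001486. Check: 1 kHz = 1000 Hz, so 0.1486 Hz = 0.1486 / 1000 = 0.0001486 kHz.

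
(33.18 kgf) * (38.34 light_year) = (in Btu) 1 kgf = 9.80665 N, so 33.18 kgf = 33.18 * 9.80665 = 325.38465 N. 1 light_year = 9.4607305e+15 m, so 38.34 light_year = 38.34 * 9.4607305e+15 = 3.6272441e+17 m. Combine: 325.38465 N * 3.6272441e+17 m = 1.1802495e+20 J. 1 Btu = 1055.0559 J, so 1.1802495e+20 J = 1.1802495e+20 / 1055.0559 = 1.1186607e+17 Btu ≈ 1.119e+17 Btu (4 s.f.). Final answer: 1.119e+17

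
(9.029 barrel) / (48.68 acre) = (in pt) 0.02066. Check: 1 barrel = 0.15898729 m^3, so 9.029 barrel = 9.029 * 0.15898729 = 1.4354963 m^3. 1 acre = 4046.8564 m^2, so 48.68 acre = 48.68 * 4046.8564 = 197000.97 m^2. Combine: 1.4354963 m^3 / 197000.97 m^2 = 7.2867473e-06 m. 1 pt = 0.00035277778 m, so 7.2867473e-06 m = 7.2867473e-06 / 0.00035277778 = 0.020655347 pt ≈ 0.02066 pt (4 s.f.).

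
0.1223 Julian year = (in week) 1 Julian year = 31557600 s, so 0.1223 Julian year = 0.1223 * 31557600 = 3859494.5 s. 1 week = 604800 s, so 3859494.5 s = 3859494.5 / 604800 = 6.3814393 week ≈ 6.381 week (4 s.f.). Final answer: 6.381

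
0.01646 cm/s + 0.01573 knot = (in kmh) 0.02972. Check: 1 cm/s = 0.01 m/s, so 0.01646 cm/s = 0.01646 * 0.01 = 0.0001646 m/s. 1 knot = 0.51444444 m/s, so 0.01573 knot = 0.01573 * 0.51444444 = 0.0080922111 m/s. Sum: 0.0001646 + 0.0080922111 = 0.0082568111 m/s. 1 kmh = 0.27777778 m/s, so 0.0082568111 m/s = 0.0082568111 / 0.27777778 = 0.02972452 kmh ≈ 0.02972 kmh (4 s.f.).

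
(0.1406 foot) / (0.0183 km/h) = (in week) 1 foot = 0.3048 m, so 0.1406 foot = 0.1406 * 0.3048 = 0.04285488 m. 1 km/h = 0.27777778 m/s, so 0.0183 km/h = 0.0183 * 0.27777778 = 0.0050833333 m/s. Combine: 0.04285488 m / 0.0050833333 m/s = 8.4304682 s. 1 week = 604800 s, so 8.4304682 s = 8.4304682 / 604800 = 1.3939266e-05 week ≈ 1.394e-05 week (4 s.f.). Final answer: 1.394e-05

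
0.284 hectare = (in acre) 1 hectare = 10000 m^2, so 0.284 hectare = 0.284 * 10000 = 2840 m^2. 1 acre = 4046.8564 m^2, so 2840 m^2 = 2840 / 4046.8564 = 0.70177928 acre ≈ 0.7018 acre (4 s.f.). Final answer: 0.7018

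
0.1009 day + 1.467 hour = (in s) 1.4e+04. Check: 1 day = 86400 s, so 0.1009 day = 0.1009 * 86400 = 8717.76 s. 1 hour = 3600 s, so 1.467 hour = 1.467 * 3600 = 5281.2 s. Sum: 8717.76 + 5281.2 = 13998.96 s. Result: 13998.96 s ≈ 1.4e+04 s (4 s.f.).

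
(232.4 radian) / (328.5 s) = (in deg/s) 232.4 radian = 232.4 rad. 328.5 s is already in s. Combine: 232.4 rad / 328.5 s = 0.70745814 rad/s. 1 deg/s = 0.017453293 rad/s, so 0.70745814 rad/s = 0.70745814 / 0.017453293 = 40.534366 deg/s ≈ 40.53 deg/s (4 s.f.). Final answer: 40.53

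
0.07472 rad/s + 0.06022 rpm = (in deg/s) 4.642. Check: 0.07472 rad/s is already in rad/s. 1 rpm = 0.10471976 rad/s, so 0.06022 rpm = 0.06022 * 0.10471976 = 0.0063062237 rad/s. Sum: 0.07472 + 0.0063062237 = 0.081026224 rad/s. 1 deg/s = 0.017453293 rad/s, so 0.081026224 rad/s = 0.081026224 / 0.017453293 = 4.6424606 deg/s ≈ 4.642 deg/s (4 s.f.).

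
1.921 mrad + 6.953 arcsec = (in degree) 1 mrad = 0.001 rad, so 1.921 mrad = 1.921 * 0.001 = 0.001921 rad. 1 arcsec = 4.8481368e-06 rad, so 6.953 arcsec = 6.953 * 4.8481368e-06 = 3.3709095e-05 rad. Sum: 0.001921 + 3.3709095e-05 = 0.0019547091 rad. 1 degree = 0.017453293 rad, so 0.0019547091 rad = 0.0019547091 / 0.017453293 = 0.11199658 degree ≈ 0.112 degree (4 s.f.). Final answer: 0.112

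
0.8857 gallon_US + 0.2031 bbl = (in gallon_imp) 1 gallon_US = 0.0037854118 m^3, so 0.8857 gallon_US = 0.8857 * 0.0037854118 = 0.0033527392 m^3. 1 bbl = 0.15898729 m^3, so 0.2031 bbl = 0.2031 * 0.15898729 = 0.03229032 m^3. Sum: 0.0033527392 + 0.03229032 = 0.035643059 m^3. 1 gallon_imp = 0.00454609 m^3, so 0.035643059 m^3 = 0.035643059 / 0.00454609 = 7.8403769 gallon_imp ≈ 7.84 gallon_imp (4 s.f.). Final answer: 7.84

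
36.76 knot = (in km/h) 68.08. Check: 1 knot = 0.51444444 m/s, so 36.76 knot = 36.76 * 0.51444444 = 18.910978 m/s. 1 km/h = 0.27777778 m/s, so 18.910978 m/s = 18.910978 / 0.27777778 = 68.07952 km/h ≈ 68.08 km/h (4 s.f.).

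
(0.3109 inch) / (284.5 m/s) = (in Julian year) 8.796e-13. Check: 1 inch = 0.0254 m, so 0.3109 inch = 0.3109 * 0.0254 = 0.00789686 m. 284.5 m/s is already in m/s. Combine: 0.00789686 m / 284.5 m/s = 2.7756977e-05 s. 1 Julian year = 31557600 s, so 2.7756977e-05 s = 2.7756977e-05 / 31557600 = 8.7956553e-13 Julian year ≈ 8.796e-13 Julian year (4 s.f.).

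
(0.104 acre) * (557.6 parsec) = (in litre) 1 acre = 4046.8564 m^2, so 0.104 acre = 0.104 * 4046.8564 = 420.87307 m^2. 1 parsec = 3.0856776e+16 m, so 557.6 parsec = 557.6 * 3.0856776e+16 = 1.7205738e+19 m. Combine: 420.87307 m^2 * 1.7205738e+19 m = 7.2414318e+21 m^3. 1 litre = 0.001 m^3, so 7.2414318e+21 m^3 = 7.2414318e+21 / 0.001 = 7.2414318e+24 litre ≈ 7.241e+24 litre (4 s.f.). Final answer: 7.241e+24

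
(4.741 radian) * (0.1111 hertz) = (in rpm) 4.741 radian = 4.741 rad. 0.1111 hertz = 0.1111 Hz. Combine: 4.741 rad * 0.1111 Hz = 0.5267251 rad/s. 1 rpm = 0.10471976 rad/s, so 0.5267251 rad/s = 0.5267251 / 0.10471976 = 5.0298542 rpm ≈ 5.03 rpm (4 s.f.). Final answer: 5.03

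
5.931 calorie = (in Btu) 0.02352. Check: 1 calorie = 4.184 J, so 5.931 calorie = 5.931 * 4.184 = 24.815304 J. 1 Btu = 1055.0559 J, so 24.815304 J = 24.815304 / 1055.0559 = 0.02352037 Btu ≈ 0.02352 Btu (4 s.f.).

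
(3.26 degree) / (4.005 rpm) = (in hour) 1 degree = 0.017453293 rad, so 3.26 degree = 3.26 * 0.017453293 = 0.056897734 rad. 1 rpm = 0.10471976 rad/s, so 4.005 rpm = 4.005 * 0.10471976 = 0.41940262 rad/s. Combine: 0.056897734 rad / 0.41940262 rad/s = 0.13566375 s. 1 hour = 3600 s, so 0.13566375 s = 0.13566375 / 3600 = 3.7684376e-05 hour ≈ 3.768e-05 hour (4 s.f.). Final answer: 3.768e-05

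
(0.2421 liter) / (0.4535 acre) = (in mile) 8.197e-11. Check: 1 liter = 0.001 m^3, so 0.2421 liter = 0.2421 * 0.001 = 0.0002421 m^3. 1 acre = 4046.8564 m^2, so 0.4535 acre = 0.4535 * 4046.8564 = 1835.2494 m^2. Combine: 0.0002421 m^3 / 1835.2494 m^2 = 1.3191668e-07 m. 1 mile = 1609.344 m, so 1.3191668e-07 m = 1.3191668e-07 / 1609.344 = 8.1969223e-11 mile ≈ 8.197e-11 mile (4 s.f.).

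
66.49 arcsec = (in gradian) 0.02052. Check: 1 arcsec = 4.8481368e-06 rad, so 66.49 arcsec = 66.49 * 4.8481368e-06 = 0.00032235262 rad. 1 gradian = 0.015707963 rad, so 0.00032235262 rad = 0.00032235262 / 0.015707963 = 0.020521605 gradian ≈ 0.02052 gradian (4 s.f.).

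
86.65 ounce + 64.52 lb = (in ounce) 1 ounce = 0.028349523 kg, so 86.65 ounce = 86.65 * 0.028349523 = 2.4564862 kg. 1 lb = 0.45359237 kg, so 64.52 lb = 64.52 * 0.45359237 = 29.26578 kg. Sum: 2.4564862 + 29.26578 = 31.722266 kg. 1 ounce = 0.028349523 kg, so 31.722266 kg = 31.722266 / 0.028349523 = 1118.97 ounce ≈ 1119 ounce (4 s.f.). Final answer: 1119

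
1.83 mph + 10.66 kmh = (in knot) 1 mph = 0.44704 m/s, so 1.83 mph = 1.83 * 0.44704 = 0.8180832 m/s. 1 kmh = 0.27777778 m/s, so 10.66 kmh = 10.66 * 0.27777778 = 2.9611111 m/s. Sum: 0.8180832 + 2.9611111 = 3.7791943 m/s. 1 knot = 0.51444444 m/s, so 3.7791943 m/s = 3.7791943 / 0.51444444 = 7.346166 knot ≈ 7.346 knot (4 s.f.). Final answer: 7.346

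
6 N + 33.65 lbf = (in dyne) 6 N is already in N. 1 lbf = 4.4482216 N, so 33.65 lbf = 33.65 * 4.4482216 = 149.68266 N. Sum: 6 + 149.68266 = 155.68266 N. 1 dyne = 1e-05 N, so 155.68266 N = 155.68266 / 1e-05 = 15568266 dyne ≈ 1.557e+07 dyne (4 s.f.). Final answer: 1.557e+07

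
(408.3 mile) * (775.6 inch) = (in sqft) 1 mile = 1609.344 m, so 408.3 mile = 408.3 * 1609.344 = 657095.16 m. 1 inch = 0.0254 m, so 775.6 inch = 775.6 * 0.0254 = 19.70024 m. Combine: 657095.16 m * 19.70024 m = 12944932 m^2. 1 sqft = 0.09290304 m^2, so 12944932 m^2 = 12944932 / 0.09290304 = 1.3933809e+08 sqft ≈ 1.393e+08 sqft (4 s.f.). Final answer: 1.393e+08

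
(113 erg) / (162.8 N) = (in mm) 1 erg = 1e-07 J, so 113 erg = 113 * 1e-07 = 1.13e-05 J. 162.8 N is already in N. Combine: 1.13e-05 J / 162.8 N = 6.9410319e-08 m. 1 mm = 0.001 m, so 6.9410319e-08 m = 6.9410319e-08 / 0.001 = 6.9410319e-05 mm ≈ 6.941e-05 mm (4 s.f.). Final answer: 6.941e-05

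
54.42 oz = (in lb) 1 oz = 0.028349523 kg, so 54.42 oz = 54.42 * 0.028349523 = 1.542781 kg. 1 lb = 0.45359237 kg, so 1.542781 kg = 1.542781 / 0.45359237 = 3.40125 lb ≈ 3.401 lb (4 s.f.). Final answer: 3.401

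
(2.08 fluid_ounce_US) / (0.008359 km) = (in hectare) 1 fluid_ounce_US = 2.957353e-05 m^3, so 2.08 fluid_ounce_US = 2.08 * 2.957353e-05 = 6.1512941e-05 m^3. 1 km = 1000 m, so 0.008359 km = 0.008359 * 1000 = 8.359 m. Combine: 6.1512941e-05 m^3 / 8.359 m = 7.3588876e-06 m^2. 1 hectare = 10000 m^2, so 7.3588876e-06 m^2 = 7.3588876e-06 / 10000 = 7.3588876e-10 hectare ≈ 7.359e-10 hectare (4 s.f.). Final answer: 7.359e-10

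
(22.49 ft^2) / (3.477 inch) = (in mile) 1 ft^2 = 0.09290304 m^2, so 22.49 ft^2 = 22.49 * 0.09290304 = 2.0893894 m^2. 1 inch = 0.0254 m, so 3.477 inch = 3.477 * 0.0254 = 0.0883158 m. Combine: 2.0893894 m^2 / 0.0883158 m = 23.65816 m. 1 mile = 1609.344 m, so 23.65816 m = 23.65816 / 1609.344 = 0.014700499 mile ≈ 0.0147 mile (4 s.f.). Final answer: 0.0147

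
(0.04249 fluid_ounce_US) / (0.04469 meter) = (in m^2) 1 fluid_ounce_US = 2.957353e-05 m^3, so 0.04249 fluid_ounce_US = 0.04249 * 2.957353e-05 = 1.2565793e-06 m^3. 0.04469 meter = 0.04469 m. Combine: 1.2565793e-06 m^3 / 0.04469 m = 2.8117683e-05 m^2. Result: 2.8117683e-05 m^2 ≈ 2.812e-05 m^2 (4 s.f.). Final answer: 2.812e-05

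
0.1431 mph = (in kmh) 0.2303. Check: 1 mph = 0.44704 m/s, so 0.1431 mph = 0.1431 * 0.44704 = 0.063971424 m/s. 1 kmh = 0.27777778 m/s, so 0.063971424 m/s = 0.063971424 / 0.27777778 = 0.23029713 kmh ≈ 0.2303 kmh (4 s.f.).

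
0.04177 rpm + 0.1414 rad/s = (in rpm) 1 rpm = 0.10471976 rad/s, so 0.04177 rpm = 0.04177 * 0.10471976 = 0.0043741442 rad/s. 0.1414 rad/s is already in rad/s. Sum: 0.0043741442 + 0.1414 = 0.14577414 rad/s. 1 rpm = 0.10471976 rad/s, so 0.14577414 rad/s = 0.14577414 / 0.10471976 = 1.3920405 rpm ≈ 1.392 rpm (4 s.f.). Final answer: 1.392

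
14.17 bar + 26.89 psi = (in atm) 1 bar = 100000 Pa, so 14.17 bar = 14.17 * 100000 = 1417000 Pa. 1 psi = 6894.7573 Pa, so 26.89 psi = 26.89 * 6894.7573 = 185400.02 Pa. Sum: 1417000 + 185400.02 = 1602400 Pa. 1 atm = 101325 Pa, so 1602400 Pa = 1602400 / 101325 = 15.814459 atm ≈ 15.81 atm (4 s.f.). Final answer: 15.81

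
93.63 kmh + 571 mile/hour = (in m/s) 1 kmh = 0.27777778 m/s, so 93.63 kmh = 93.63 * 0.27777778 = 26.008333 m/s. 1 mile/hour = 0.44704 m/s, so 571 mile/hour = 571 * 0.44704 = 255.25984 m/s. Sum: 26.008333 + 255.25984 = 281.26817 m/s. Result: 281.26817 m/s ≈ 281.3 m/s (4 s.f.). Final answer: 281.3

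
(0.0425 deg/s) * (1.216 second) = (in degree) 0.05168. Check: 1 deg/s = 0.017453293 rad/s, so 0.0425 deg/s = 0.0425 * 0.017453293 = 0.00074176493 rad/s. 1.216 second = 1.216 s. Combine: 0.00074176493 rad/s * 1.216 s = 0.00090198616 rad. 1 degree = 0.017453293 rad, so 0.00090198616 rad = 0.00090198616 / 0.017453293 = 0.05168 degree.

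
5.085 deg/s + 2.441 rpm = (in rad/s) 1 deg/s = 0.017453293 rad/s, so 5.085 deg/s = 5.085 * 0.017453293 = 0.088749992 rad/s. 1 rpm = 0.10471976 rad/s, so 2.441 rpm = 2.441 * 0.10471976 = 0.25562092 rad/s. Sum: 0.088749992 + 0.25562092 = 0.34437091 rad/s. Result: 0.34437091 rad/s ≈ 0.3444 rad/s (4 s.f.). Final answer: 0.3444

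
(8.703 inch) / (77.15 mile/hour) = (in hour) 1 inch = 0.0254 m, so 8.703 inch = 8.703 * 0.0254 = 0.2210562 m. 1 mile/hour = 0.44704 m/s, so 77.15 mile/hour = 77.15 * 0.44704 = 34.489136 m/s. Combine: 0.2210562 m / 34.489136 m/s = 0.0064094444 s. 1 hour = 3600 s, so 0.0064094444 s = 0.0064094444 / 3600 = 1.7804012e-06 hour ≈ 1.78e-06 hour (4 s.f.). Final answer: 1.78e-06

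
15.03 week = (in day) 105.2. Check: 1 week = 604800 s, so 15.03 week = 15.03 * 604800 = 9090144 s. 1 day = 86400 s, so 9090144 s = 9090144 / 86400 = 105.21 day ≈ 105.2 day (4 s.f.).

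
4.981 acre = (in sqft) 1 acre = 4046.8564 m^2, so 4.981 acre = 4.981 * 4046.8564 = 20157.392 m^2. 1 sqft = 0.09290304 m^2, so 20157.392 m^2 = 20157.392 / 0.09290304 = 216972.36 sqft ≈ 2.17e+05 sqft (4 s.f.). Final answer: 2.17e+05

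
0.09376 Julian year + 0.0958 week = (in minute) 5.028e+04. Check: 1 Julian year = 31557600 s, so 0.09376 Julian year = 0.09376 * 31557600 = 2958840.6 s. 1 week = 604800 s, so 0.0958 week = 0.0958 * 604800 = 57939.84 s. Sum: 2958840.6 + 57939.84 = 3016780.4 s. 1 minute = 60 s, so 3016780.4 s = 3016780.4 / 60 = 50279.674 minute ≈ 5.028e+04 minute (4 s.f.).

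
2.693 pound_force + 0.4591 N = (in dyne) 1.244e+06. Check: 1 pound_force = 4.4482216 N, so 2.693 pound_force = 2.693 * 4.4482216 = 11.979061 N. 0.4591 N is already in N. Sum: 11.979061 + 0.4591 = 12.438161 N. 1 dyne = 1e-05 N, so 12.438161 N = 12.438161 / 1e-05 = 1243816.1 dyne ≈ 1.244e+06 dyne (4 s.f.).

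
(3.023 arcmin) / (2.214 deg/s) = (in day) 2.634e-07. Check: 1 arcmin = 0.00029088821 rad, so 3.023 arcmin = 3.023 * 0.00029088821 = 0.00087935505 rad. 1 deg/s = 0.017453293 rad/s, so 2.214 deg/s = 2.214 * 0.017453293 = 0.03864159 rad/s. Combine: 0.00087935505 rad / 0.03864159 rad/s = 0.0227567 s. 1 day = 86400 s, so 0.0227567 s = 0.0227567 / 86400 = 2.6338773e-07 day ≈ 2.634e-07 day (4 s.f.).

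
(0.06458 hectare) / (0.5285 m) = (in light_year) 1.292e-13. Check: 1 hectare = 10000 m^2, so 0.06458 hectare = 0.06458 * 10000 = 645.8 m^2. 0.5285 m is already in m. Combine: 645.8 m^2 / 0.5285 m = 1221.9489 m. 1 light_year = 9.4607305e+15 m, so 1221.9489 m = 1221.9489 / 9.4607305e+15 = 1.291601e-13 light_year ≈ 1.292e-13 light_year (4 s.f.).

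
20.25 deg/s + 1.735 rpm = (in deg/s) 30.66. Check: 1 deg/s = 0.017453293 rad/s, so 20.25 deg/s = 20.25 * 0.017453293 = 0.35342917 rad/s. 1 rpm = 0.10471976 rad/s, so 1.735 rpm = 1.735 * 0.10471976 = 0.18168878 rad/s. Sum: 0.35342917 + 0.18168878 = 0.53511795 rad/s. 1 deg/s = 0.017453293 rad/s, so 0.53511795 rad/s = 0.53511795 / 0.017453293 = 30.66 deg/s.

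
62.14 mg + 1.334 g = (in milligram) 1 mg = 1e-06 kg, so 62.14 mg = 62.14 * 1e-06 = 6.214e-05 kg. 1 g = 0.001 kg, so 1.334 g = 1.334 * 0.001 = 0.001334 kg. Sum: 6.214e-05 + 0.001334 = 0.00139614 kg. 1 milligram = 1e-06 kg, so 0.00139614 kg = 0.00139614 / 1e-06 = 1396.14 milligram ≈ 1396 milligram (4 s.f.). Final answer: 1396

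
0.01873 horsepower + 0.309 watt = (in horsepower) 0.01914. Check: 1 horsepower = 745.69987 W, so 0.01873 horsepower = 0.01873 * 745.69987 = 13.966959 W. 0.309 watt = 0.309 W. Sum: 13.966959 + 0.309 = 14.275959 W. 1 horsepower = 745.69987 W, so 14.275959 W = 14.275959 / 745.69987 = 0.019144376 horsepower ≈ 0.01914 horsepower (4 s.f.).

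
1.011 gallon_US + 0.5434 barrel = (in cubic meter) 1 gallon_US = 0.0037854118 m^3, so 1.011 gallon_US = 1.011 * 0.0037854118 = 0.0038270513 m^3. 1 barrel = 0.15898729 m^3, so 0.5434 barrel = 0.5434 * 0.15898729 = 0.086393696 m^3. Sum: 0.0038270513 + 0.086393696 = 0.090220747 m^3. 0.090220747 m^3 = 0.090220747 cubic meter ≈ 0.09022 cubic meter (4 s.f.). Final answer: 0.09022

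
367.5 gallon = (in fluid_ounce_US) 1 gallon = 0.0037854118 m^3, so 367.5 gallon = 367.5 * 0.0037854118 = 1.3911388 m^3. 1 fluid_ounce_US = 2.957353e-05 m^3, so 1.3911388 m^3 = 1.3911388 / 2.957353e-05 = 47040 fluid_ounce_US ≈ 4.704e+04 fluid_ounce_US (4 s.f.). Final answer: 4.704e+04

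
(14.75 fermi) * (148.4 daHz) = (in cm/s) 2.189e-09. Check: 1 fermi = 1e-15 m, so 14.75 fermi = 14.75 * 1e-15 = 1.475e-14 m. 1 daHz = 10 Hz, so 148.4 daHz = 148.4 * 10 = 1484 Hz. Combine: 1.475e-14 m * 1484 Hz = 2.1889e-11 m/s. 1 cm/s = 0.01 m/s, so 2.1889e-11 m/s = 2.1889e-11 / 0.01 = 2.1889e-09 cm/s ≈ 2.189e-09 cm/s (4 s.f.).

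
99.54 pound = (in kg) 45.15. Check: 1 pound = 0.45359237 kg, so 99.54 pound = 99.54 * 0.45359237 = 45.150585 kg. Result: 45.150585 kg ≈ 45.15 kg (4 s.f.).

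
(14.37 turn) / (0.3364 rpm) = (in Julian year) 1 turn = 6.2831853 rad, so 14.37 turn = 14.37 * 6.2831853 = 90.289373 rad. 1 rpm = 0.10471976 rad/s, so 0.3364 rpm = 0.3364 * 0.10471976 = 0.035227726 rad/s. Combine: 90.289373 rad / 0.035227726 rad/s = 2563.0202 s. 1 Julian year = 31557600 s, so 2563.0202 s = 2563.0202 / 31557600 = 8.121721e-05 Julian year ≈ 8.122e-05 Julian year (4 s.f.). Final answer: 8.122e-05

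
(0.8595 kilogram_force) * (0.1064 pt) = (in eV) 1.975e+15. Check: 1 kilogram_force = 9.80665 N, so 0.8595 kilogram_force = 0.8595 * 9.80665 = 8.4288157 N. 1 pt = 0.00035277778 m, so 0.1064 pt = 0.1064 * 0.00035277778 = 3.7535556e-05 m. Combine: 8.4288157 N * 3.7535556e-05 m = 0.00031638028 J. 1 eV = 1.6021766e-19 J, so 0.00031638028 J = 0.00031638028 / 1.6021766e-19 = 1.9746904e+15 eV ≈ 1.975e+15 eV (4 s.f.).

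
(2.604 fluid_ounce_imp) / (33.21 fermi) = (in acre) 5.505e+05. Check: 1 fluid_ounce_imp = 2.8413063e-05 m^3, so 2.604 fluid_ounce_imp = 2.604 * 2.8413063e-05 = 7.3987615e-05 m^3. 1 fermi = 1e-15 m, so 33.21 fermi = 33.21 * 1e-15 = 3.321e-14 m. Combine: 7.3987615e-05 m^3 / 3.321e-14 m = 2.2278716e+09 m^2. 1 acre = 4046.8564 m^2, so 2.2278716e+09 m^2 = 2.2278716e+09 / 4046.8564 = 550519.05 acre ≈ 5.505e+05 acre (4 s.f.).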